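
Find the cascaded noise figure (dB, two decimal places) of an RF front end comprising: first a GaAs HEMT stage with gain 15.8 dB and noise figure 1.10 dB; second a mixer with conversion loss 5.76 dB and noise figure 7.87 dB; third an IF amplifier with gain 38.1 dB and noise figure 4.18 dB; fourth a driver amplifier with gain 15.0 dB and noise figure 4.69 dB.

2.00 dB

Convert to linear (a loss of L dB is a gain of −L dB): F_i = 10^(NF_i/10), G_i = 10^(G_i,dB/10)
  Stage 1: F_1 = 10^(1.10/10) = 1.288, G_1 = 10^(15.8/10) = 38.02
  Stage 2: F_2 = 10^(7.87/10) = 6.124, G_2 = 10^(−5.76/10) = 0.2655
  Stage 3: F_3 = 10^(4.18/10) = 2.618, G_3 = 10^(38.1/10) = 6457
  Stage 4: F_4 = 10^(4.69/10) = 2.944, G_4 = 10^(15.0/10) = 31.62
Friis cascade:
  F = 1.288 + (6.124 − 1)/38.02 + (2.618 − 1)/10.09 + (2.944 − 1)/6.516×10⁴ = 1.583
NF = 10 log₁₀(1.583) = 2.00 dB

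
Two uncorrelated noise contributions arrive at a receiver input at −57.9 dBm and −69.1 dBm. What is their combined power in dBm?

Convert to linear, add, convert back:
P₁ = 1.62×10⁻⁹ W, P₂ = 1.23×10⁻¹⁰ W
P_tot = 1.74×10⁻⁹ W → 10 log₁₀(P_tot / 10⁻³) = −57.6 dBm

−57.6 dBm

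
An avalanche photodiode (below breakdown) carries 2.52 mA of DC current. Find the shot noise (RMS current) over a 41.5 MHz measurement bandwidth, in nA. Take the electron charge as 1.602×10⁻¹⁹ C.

I_n = √(2qI·B)
2qI·B = 2 × 1.602×10⁻¹⁹ × 2.52×10⁻³ × 4.15×10⁷ = 3.35×10⁻¹⁴ A²
I_n = √(3.35×10⁻¹⁴) = 1.83×10⁻⁷ A = 183 nA

183 nA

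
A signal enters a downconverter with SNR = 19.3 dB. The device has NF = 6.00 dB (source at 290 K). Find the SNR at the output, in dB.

By definition F = SNR_in/SNR_out, so in dB: SNR_out = SNR_in − NF
SNR_out = 19.3 − 6.00 = 13.30 dB

13.30 dB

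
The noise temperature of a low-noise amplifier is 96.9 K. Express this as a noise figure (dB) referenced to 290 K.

F = 1 + T_e/T₀ = 1 + 96.9/290 = 1.33414
NF = 10 log₁₀(1.33414) = 1.25 dB

1.25 dB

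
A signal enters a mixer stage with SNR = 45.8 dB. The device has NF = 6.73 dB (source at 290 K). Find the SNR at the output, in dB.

39.07 dB

By definition F = SNR_in/SNR_out, so in dB: SNR_out = SNR_in − NF
SNR_out = 45.8 − 6.73 = 39.07 dB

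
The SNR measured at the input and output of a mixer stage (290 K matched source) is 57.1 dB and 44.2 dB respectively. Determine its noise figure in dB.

12.9 dB

NF (dB) = SNR_in(dB) − SNR_out(dB) when the source is at T₀
NF = 57.1 − 44.2 = 12.9 dB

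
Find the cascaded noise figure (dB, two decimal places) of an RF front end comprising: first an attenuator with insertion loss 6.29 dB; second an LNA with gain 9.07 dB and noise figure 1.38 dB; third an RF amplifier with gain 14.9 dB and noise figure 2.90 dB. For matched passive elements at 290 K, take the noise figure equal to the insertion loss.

Convert to linear (a loss of L dB is a gain of −L dB): F_i = 10^(NF_i/10), G_i = 10^(G_i,dB/10)
  Stage 1: F_1 = 10^(6.29/10) = 4.256, G_1 = 10^(−6.29/10) = 0.2350
  Stage 2: F_2 = 10^(1.38/10) = 1.374, G_2 = 10^(9.07/10) = 8.072
  Stage 3: F_3 = 10^(2.90/10) = 1.950, G_3 = 10^(14.9/10) = 30.90
Friis cascade:
  F = 4.256 + (1.374 − 1)/0.2350 + (1.950 − 1)/1.897 = 6.349
NF = 10 log₁₀(6.349) = 8.03 dB

8.03 dB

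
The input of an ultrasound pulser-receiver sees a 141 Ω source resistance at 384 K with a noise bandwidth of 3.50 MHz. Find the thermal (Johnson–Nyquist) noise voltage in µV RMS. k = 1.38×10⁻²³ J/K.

V_n = √(4kTRB)
4kTRB = 4 × 1.38×10⁻²³ × 384 × 1.41×10² × 3.50×10⁶ = 1.05×10⁻¹¹ V²
V_n = √(1.05×10⁻¹¹) = 3.23×10⁻⁶ V = 3.23 µV

3.23 µV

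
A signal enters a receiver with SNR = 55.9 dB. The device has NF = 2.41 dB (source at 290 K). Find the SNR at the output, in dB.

By definition F = SNR_in/SNR_out, so in dB: SNR_out = SNR_in − NF
SNR_out = 55.9 − 2.41 = 53.49 dB

53.49 dB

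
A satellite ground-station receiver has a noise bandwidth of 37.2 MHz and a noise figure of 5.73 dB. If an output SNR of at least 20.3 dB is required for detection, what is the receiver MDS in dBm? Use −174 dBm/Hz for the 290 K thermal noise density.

−72.3 dBm

Sensitivity = −174 + 10 log₁₀(B) + NF + SNR_min
= −174 + 75.71 + 5.73 + 20.3
= −72.26 dBm → −72.3 dBm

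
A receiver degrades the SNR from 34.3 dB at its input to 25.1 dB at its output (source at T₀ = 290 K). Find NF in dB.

9.2 dB

NF (dB) = SNR_in(dB) − SNR_out(dB) when the source is at T₀
NF = 34.3 − 25.1 = 9.2 dB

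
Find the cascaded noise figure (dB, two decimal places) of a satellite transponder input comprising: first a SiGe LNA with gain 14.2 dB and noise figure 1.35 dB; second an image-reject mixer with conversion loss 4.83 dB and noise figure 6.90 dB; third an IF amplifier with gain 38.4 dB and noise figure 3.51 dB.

2.19 dB

Convert to linear (a loss of L dB is a gain of −L dB): F_i = 10^(NF_i/10), G_i = 10^(G_i,dB/10)
  Stage 1: F_1 = 10^(1.35/10) = 1.365, G_1 = 10^(14.2/10) = 26.30
  Stage 2: F_2 = 10^(6.90/10) = 4.898, G_2 = 10^(−4.83/10) = 0.3289
  Stage 3: F_3 = 10^(3.51/10) = 2.244, G_3 = 10^(38.4/10) = 6918
Friis cascade:
  F = 1.365 + (4.898 − 1)/26.30 + (2.244 − 1)/8.650 = 1.657
NF = 10 log₁₀(1.657) = 2.19 dB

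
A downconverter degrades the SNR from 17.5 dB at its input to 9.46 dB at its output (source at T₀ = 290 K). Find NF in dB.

NF (dB) = SNR_in(dB) − SNR_out(dB) when the source is at T₀
NF = 17.5 − 9.46 = 8.04 dB

8.04 dB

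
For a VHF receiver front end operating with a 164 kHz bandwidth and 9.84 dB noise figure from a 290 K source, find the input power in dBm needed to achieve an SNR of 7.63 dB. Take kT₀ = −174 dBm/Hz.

−104.4 dBm

Sensitivity = −174 + 10 log₁₀(B) + NF + SNR_min
= −174 + 52.15 + 9.84 + 7.63
= −104.38 dBm → −104.4 dBm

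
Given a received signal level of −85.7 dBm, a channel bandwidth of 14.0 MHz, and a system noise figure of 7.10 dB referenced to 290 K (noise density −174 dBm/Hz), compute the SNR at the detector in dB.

9.7 dB

Noise floor: N = −174 + 10 log₁₀(B) + NF
10 log₁₀(1.40×10⁷) = 71.46 dB
N = −174 + 71.46 + 7.10 = −95.44 dBm
SNR = P_sig − N = −85.7 − (−95.44) = 9.74 dB → 9.7 dB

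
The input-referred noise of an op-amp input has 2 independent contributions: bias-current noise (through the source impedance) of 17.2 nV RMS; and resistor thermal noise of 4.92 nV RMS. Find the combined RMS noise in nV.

Uncorrelated sources add in power (mean-square): V_tot = √(ΣV_i²)
V_tot = √[(1.72×10⁻⁸)² + (4.92×10⁻⁹)²] = 1.79×10⁻⁸ V = 17.9 nV

17.9 nV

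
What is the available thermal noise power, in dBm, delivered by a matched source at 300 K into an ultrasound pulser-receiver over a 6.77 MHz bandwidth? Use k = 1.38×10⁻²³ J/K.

−105.5 dBm

P_n = kTB = 1.38×10⁻²³ × 300 × 6.77×10⁶ = 2.80×10⁻¹⁴ W
In dBm: 10 log₁₀(2.80×10⁻¹⁴ / 10⁻³) = −105.5 dBm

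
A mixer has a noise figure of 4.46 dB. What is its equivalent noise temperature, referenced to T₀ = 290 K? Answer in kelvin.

F = 10^(4.46/10) = 2.79254
T_e = (F − 1)·T₀ = (2.79254 − 1) × 290 = 520 K

520 K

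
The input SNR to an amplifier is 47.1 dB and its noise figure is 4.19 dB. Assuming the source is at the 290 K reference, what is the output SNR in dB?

By definition F = SNR_in/SNR_out, so in dB: SNR_out = SNR_in − NF
SNR_out = 47.1 − 4.19 = 42.91 dB

42.91 dB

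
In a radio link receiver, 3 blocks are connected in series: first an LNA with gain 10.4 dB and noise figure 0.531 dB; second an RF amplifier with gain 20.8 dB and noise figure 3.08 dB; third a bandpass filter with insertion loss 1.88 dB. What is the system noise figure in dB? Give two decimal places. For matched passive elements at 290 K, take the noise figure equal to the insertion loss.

Convert to linear (a loss of L dB is a gain of −L dB): F_i = 10^(NF_i/10), G_i = 10^(G_i,dB/10)
  Stage 1: F_1 = 10^(0.531/10) = 1.130, G_1 = 10^(10.4/10) = 10.96
  Stage 2: F_2 = 10^(3.08/10) = 2.032, G_2 = 10^(20.8/10) = 120.2
  Stage 3: F_3 = 10^(1.88/10) = 1.542, G_3 = 10^(−1.88/10) = 0.6486
Friis cascade:
  F = 1.130 + (2.032 − 1)/10.96 + (1.542 − 1)/1318 = 1.225
NF = 10 log₁₀(1.225) = 0.88 dB

0.88 dB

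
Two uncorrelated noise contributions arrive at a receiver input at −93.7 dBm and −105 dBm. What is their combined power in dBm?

−93.4 dBm

Convert to linear, add, convert back:
P₁ = 4.27×10⁻¹³ W, P₂ = 3.16×10⁻¹⁴ W
P_tot = 4.58×10⁻¹³ W → 10 log₁₀(P_tot / 10⁻³) = −93.4 dBm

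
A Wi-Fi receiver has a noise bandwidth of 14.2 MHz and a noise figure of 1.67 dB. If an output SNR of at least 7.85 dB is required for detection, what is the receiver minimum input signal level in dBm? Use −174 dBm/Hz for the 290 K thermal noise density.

−93.0 dBm

Sensitivity = −174 + 10 log₁₀(B) + NF + SNR_min
= −174 + 71.52 + 1.67 + 7.85
= −92.96 dBm → −93.0 dBm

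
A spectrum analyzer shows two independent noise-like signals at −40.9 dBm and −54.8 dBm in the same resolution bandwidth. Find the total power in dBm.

−40.7 dBm

Convert to linear, add, convert back:
P₁ = 8.13×10⁻⁸ W, P₂ = 3.31×10⁻⁹ W
P_tot = 8.46×10⁻⁸ W → 10 log₁₀(P_tot / 10⁻³) = −40.7 dBm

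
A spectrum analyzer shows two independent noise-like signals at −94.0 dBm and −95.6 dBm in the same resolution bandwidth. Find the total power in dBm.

Convert to linear, add, convert back:
P₁ = 3.98×10⁻¹³ W, P₂ = 2.75×10⁻¹³ W
P_tot = 6.74×10⁻¹³ W → 10 log₁₀(P_tot / 10⁻³) = −91.7 dBm

−91.7 dBm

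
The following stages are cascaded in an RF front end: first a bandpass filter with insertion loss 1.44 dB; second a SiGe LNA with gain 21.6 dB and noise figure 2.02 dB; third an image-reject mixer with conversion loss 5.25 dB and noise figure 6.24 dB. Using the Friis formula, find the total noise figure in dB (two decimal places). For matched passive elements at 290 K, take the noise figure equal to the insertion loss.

Convert to linear (a loss of L dB is a gain of −L dB): F_i = 10^(NF_i/10), G_i = 10^(G_i,dB/10)
  Stage 1: F_1 = 10^(1.44/10) = 1.393, G_1 = 10^(−1.44/10) = 0.7178
  Stage 2: F_2 = 10^(2.02/10) = 1.592, G_2 = 10^(21.6/10) = 144.5
  Stage 3: F_3 = 10^(6.24/10) = 4.207, G_3 = 10^(−5.25/10) = 0.2985
Friis cascade:
  F = 1.393 + (1.592 − 1)/0.7178 + (4.207 − 1)/103.8 = 2.249
NF = 10 log₁₀(2.249) = 3.52 dB

3.52 dB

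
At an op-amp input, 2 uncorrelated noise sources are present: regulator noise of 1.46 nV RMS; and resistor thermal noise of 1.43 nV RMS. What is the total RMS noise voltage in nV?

2.04 nV

Uncorrelated sources add in power (mean-square): V_tot = √(ΣV_i²)
V_tot = √[(1.46×10⁻⁹)² + (1.43×10⁻⁹)²] = 2.04×10⁻⁹ V = 2.04 nV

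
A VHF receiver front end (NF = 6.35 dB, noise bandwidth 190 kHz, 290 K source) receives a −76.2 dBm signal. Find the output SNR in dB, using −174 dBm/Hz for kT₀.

Noise floor: N = −174 + 10 log₁₀(B) + NF
10 log₁₀(1.90×10⁵) = 52.79 dB
N = −174 + 52.79 + 6.35 = −114.86 dBm
SNR = P_sig − N = −76.2 − (−114.86) = 38.66 dB → 38.7 dB

38.7 dB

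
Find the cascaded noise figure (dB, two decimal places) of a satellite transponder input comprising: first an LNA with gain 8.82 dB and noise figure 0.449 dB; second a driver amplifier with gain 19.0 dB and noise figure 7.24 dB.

2.23 dB

Convert to linear (a loss of L dB is a gain of −L dB): F_i = 10^(NF_i/10), G_i = 10^(G_i,dB/10)
  Stage 1: F_1 = 10^(0.449/10) = 1.109, G_1 = 10^(8.82/10) = 7.621
  Stage 2: F_2 = 10^(7.24/10) = 5.297, G_2 = 10^(19.0/10) = 79.43
Friis cascade:
  F = 1.109 + (5.297 − 1)/7.621 = 1.673
NF = 10 log₁₀(1.673) = 2.23 dB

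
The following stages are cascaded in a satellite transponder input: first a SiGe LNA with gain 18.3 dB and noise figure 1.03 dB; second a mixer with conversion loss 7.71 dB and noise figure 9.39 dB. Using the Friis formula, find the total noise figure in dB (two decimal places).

1.40 dB

Convert to linear (a loss of L dB is a gain of −L dB): F_i = 10^(NF_i/10), G_i = 10^(G_i,dB/10)
  Stage 1: F_1 = 10^(1.03/10) = 1.268, G_1 = 10^(18.3/10) = 67.61
  Stage 2: F_2 = 10^(9.39/10) = 8.690, G_2 = 10^(−7.71/10) = 0.1694
Friis cascade:
  F = 1.268 + (8.690 − 1)/67.61 = 1.381
NF = 10 log₁₀(1.381) = 1.40 dB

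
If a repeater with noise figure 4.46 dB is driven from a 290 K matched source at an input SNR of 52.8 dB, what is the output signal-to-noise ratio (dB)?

48.34 dB

By definition F = SNR_in/SNR_out, so in dB: SNR_out = SNR_in − NF
SNR_out = 52.8 − 4.46 = 48.34 dB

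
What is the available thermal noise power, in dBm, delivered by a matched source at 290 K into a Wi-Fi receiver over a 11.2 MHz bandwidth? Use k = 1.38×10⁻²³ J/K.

P_n = kTB = 1.38×10⁻²³ × 290 × 1.12×10⁷ = 4.48×10⁻¹⁴ W
In dBm: 10 log₁₀(4.48×10⁻¹⁴ / 10⁻³) = −103.5 dBm

−103.5 dBm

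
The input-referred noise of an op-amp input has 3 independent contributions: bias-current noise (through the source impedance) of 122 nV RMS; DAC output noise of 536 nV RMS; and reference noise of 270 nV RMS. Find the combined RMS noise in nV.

612 nV

Uncorrelated sources add in power (mean-square): V_tot = √(ΣV_i²)
V_tot = √[(1.22×10⁻⁷)² + (5.36×10⁻⁷)² + (2.70×10⁻⁷)²] = 6.12×10⁻⁷ V = 612 nV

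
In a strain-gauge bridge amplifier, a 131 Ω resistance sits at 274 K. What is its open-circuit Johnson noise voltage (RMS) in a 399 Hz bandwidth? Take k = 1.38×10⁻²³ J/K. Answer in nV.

V_n = √(4kTRB)
4kTRB = 4 × 1.38×10⁻²³ × 274 × 1.31×10² × 3.99×10² = 7.91×10⁻¹⁶ V²
V_n = √(7.91×10⁻¹⁶) = 2.81×10⁻⁸ V = 28.1 nV

28.1 nV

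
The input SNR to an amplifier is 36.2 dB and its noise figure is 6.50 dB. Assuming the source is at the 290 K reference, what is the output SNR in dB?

By definition F = SNR_in/SNR_out, so in dB: SNR_out = SNR_in − NF
SNR_out = 36.2 − 6.50 = 29.70 dB

29.70 dB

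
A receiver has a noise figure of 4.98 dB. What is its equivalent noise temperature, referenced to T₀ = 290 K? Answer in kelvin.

623 K

F = 10^(4.98/10) = 3.14775
T_e = (F − 1)·T₀ = (3.14775 − 1) × 290 = 623 K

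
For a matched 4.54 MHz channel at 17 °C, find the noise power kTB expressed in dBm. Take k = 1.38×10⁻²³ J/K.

−107.4 dBm

T = 17 °C + 273.15 = 290.15 K
P_n = kTB = 1.38×10⁻²³ × 290.15 × 4.54×10⁶ = 1.82×10⁻¹⁴ W
In dBm: 10 log₁₀(1.82×10⁻¹⁴ / 10⁻³) = −107.4 dBm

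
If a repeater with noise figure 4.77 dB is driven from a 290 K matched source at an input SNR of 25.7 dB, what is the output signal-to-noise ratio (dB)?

20.93 dB

By definition F = SNR_in/SNR_out, so in dB: SNR_out = SNR_in − NF
SNR_out = 25.7 − 4.77 = 20.93 dB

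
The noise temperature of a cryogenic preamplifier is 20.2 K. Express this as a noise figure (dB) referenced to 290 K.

F = 1 + T_e/T₀ = 1 + 20.2/290 = 1.06966
NF = 10 log₁₀(1.06966) = 0.292 dB

0.292 dB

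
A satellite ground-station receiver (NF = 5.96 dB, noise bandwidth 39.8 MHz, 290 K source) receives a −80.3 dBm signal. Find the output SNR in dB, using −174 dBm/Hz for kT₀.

11.7 dB

Noise floor: N = −174 + 10 log₁₀(B) + NF
10 log₁₀(3.98×10⁷) = 76 dB
N = −174 + 76 + 5.96 = −92.04 dBm
SNR = P_sig − N = −80.3 − (−92.04) = 11.74 dB → 11.7 dB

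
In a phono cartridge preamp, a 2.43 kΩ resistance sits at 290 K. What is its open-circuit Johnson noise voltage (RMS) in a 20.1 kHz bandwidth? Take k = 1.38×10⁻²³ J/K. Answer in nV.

884 nV

V_n = √(4kTRB)
4kTRB = 4 × 1.38×10⁻²³ × 290 × 2.43×10³ × 2.01×10⁴ = 7.82×10⁻¹³ V²
V_n = √(7.82×10⁻¹³) = 8.84×10⁻⁷ V = 884 nV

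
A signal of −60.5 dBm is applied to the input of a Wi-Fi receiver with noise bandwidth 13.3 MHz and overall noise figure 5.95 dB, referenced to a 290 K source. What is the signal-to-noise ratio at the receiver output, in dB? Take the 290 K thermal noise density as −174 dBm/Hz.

36.3 dB

Noise floor: N = −174 + 10 log₁₀(B) + NF
10 log₁₀(1.33×10⁷) = 71.24 dB
N = −174 + 71.24 + 5.95 = −96.81 dBm
SNR = P_sig − N = −60.5 − (−96.81) = 36.31 dB → 36.3 dB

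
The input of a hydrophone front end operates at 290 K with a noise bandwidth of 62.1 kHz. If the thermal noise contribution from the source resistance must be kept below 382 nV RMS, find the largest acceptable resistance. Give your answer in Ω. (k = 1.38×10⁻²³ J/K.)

Johnson–Nyquist: V_n = √(4kTRB) ⇒ R = V_n² / (4kTB)
4kTB = 4 × 1.38×10⁻²³ × 290 × 6.21×10⁴ = 9.94×10⁻¹⁶
R = (3.82×10⁻⁷)² / 9.94×10⁻¹⁶ = 1.47×10² Ω = 147 Ω

147 Ω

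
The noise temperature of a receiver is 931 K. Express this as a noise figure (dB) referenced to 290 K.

F = 1 + T_e/T₀ = 1 + 931/290 = 4.21034
NF = 10 log₁₀(4.21034) = 6.24 dB

6.24 dB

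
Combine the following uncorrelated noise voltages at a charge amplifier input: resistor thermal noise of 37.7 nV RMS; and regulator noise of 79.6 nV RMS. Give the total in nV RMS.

Uncorrelated sources add in power (mean-square): V_tot = √(ΣV_i²)
V_tot = √[(3.77×10⁻⁸)² + (7.96×10⁻⁸)²] = 8.81×10⁻⁸ V = 88.1 nV

88.1 nV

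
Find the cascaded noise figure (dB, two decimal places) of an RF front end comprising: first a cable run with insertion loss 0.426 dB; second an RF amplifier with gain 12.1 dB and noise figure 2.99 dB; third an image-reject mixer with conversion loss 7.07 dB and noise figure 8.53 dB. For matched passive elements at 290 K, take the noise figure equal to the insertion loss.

Convert to linear (a loss of L dB is a gain of −L dB): F_i = 10^(NF_i/10), G_i = 10^(G_i,dB/10)
  Stage 1: F_1 = 10^(0.426/10) = 1.103, G_1 = 10^(−0.426/10) = 0.9066
  Stage 2: F_2 = 10^(2.99/10) = 1.991, G_2 = 10^(12.1/10) = 16.22
  Stage 3: F_3 = 10^(8.53/10) = 7.129, G_3 = 10^(−7.07/10) = 0.1963
Friis cascade:
  F = 1.103 + (1.991 − 1)/0.9066 + (7.129 − 1)/14.70 = 2.613
NF = 10 log₁₀(2.613) = 4.17 dB

4.17 dB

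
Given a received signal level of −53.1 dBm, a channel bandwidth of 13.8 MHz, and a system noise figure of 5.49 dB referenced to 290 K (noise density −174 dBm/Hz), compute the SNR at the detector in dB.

44.0 dB

Noise floor: N = −174 + 10 log₁₀(B) + NF
10 log₁₀(1.38×10⁷) = 71.4 dB
N = −174 + 71.4 + 5.49 = −97.11 dBm
SNR = P_sig − N = −53.1 − (−97.11) = 44.01 dB → 44.0 dB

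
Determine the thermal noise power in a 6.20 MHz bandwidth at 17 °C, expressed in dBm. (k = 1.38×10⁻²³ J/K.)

−106.1 dBm

T = 17 °C + 273.15 = 290.15 K
P_n = kTB = 1.38×10⁻²³ × 290.15 × 6.20×10⁶ = 2.48×10⁻¹⁴ W
In dBm: 10 log₁₀(2.48×10⁻¹⁴ / 10⁻³) = −106.1 dBm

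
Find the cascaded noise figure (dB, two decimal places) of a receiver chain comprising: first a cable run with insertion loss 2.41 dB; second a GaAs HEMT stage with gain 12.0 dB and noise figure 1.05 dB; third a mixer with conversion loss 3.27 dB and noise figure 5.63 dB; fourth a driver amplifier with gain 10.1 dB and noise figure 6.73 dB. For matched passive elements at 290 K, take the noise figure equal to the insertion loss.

5.28 dB

Convert to linear (a loss of L dB is a gain of −L dB): F_i = 10^(NF_i/10), G_i = 10^(G_i,dB/10)
  Stage 1: F_1 = 10^(2.41/10) = 1.742, G_1 = 10^(−2.41/10) = 0.5741
  Stage 2: F_2 = 10^(1.05/10) = 1.274, G_2 = 10^(12.0/10) = 15.85
  Stage 3: F_3 = 10^(5.63/10) = 3.656, G_3 = 10^(−3.27/10) = 0.4710
  Stage 4: F_4 = 10^(6.73/10) = 4.710, G_4 = 10^(10.1/10) = 10.23
Friis cascade:
  F = 1.742 + (1.274 − 1)/0.5741 + (3.656 − 1)/9.099 + (4.710 − 1)/4.285 = 3.376
NF = 10 log₁₀(3.376) = 5.28 dB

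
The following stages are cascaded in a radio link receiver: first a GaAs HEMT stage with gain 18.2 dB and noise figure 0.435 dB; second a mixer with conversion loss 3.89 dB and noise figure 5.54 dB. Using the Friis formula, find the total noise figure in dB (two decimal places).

Convert to linear (a loss of L dB is a gain of −L dB): F_i = 10^(NF_i/10), G_i = 10^(G_i,dB/10)
  Stage 1: F_1 = 10^(0.435/10) = 1.105, G_1 = 10^(18.2/10) = 66.07
  Stage 2: F_2 = 10^(5.54/10) = 3.581, G_2 = 10^(−3.89/10) = 0.4083
Friis cascade:
  F = 1.105 + (3.581 − 1)/66.07 = 1.144
NF = 10 log₁₀(1.144) = 0.59 dB

0.59 dB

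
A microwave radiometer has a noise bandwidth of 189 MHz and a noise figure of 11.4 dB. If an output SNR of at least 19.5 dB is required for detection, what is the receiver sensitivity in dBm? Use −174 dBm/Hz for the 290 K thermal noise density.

−60.3 dBm

Sensitivity = −174 + 10 log₁₀(B) + NF + SNR_min
= −174 + 82.76 + 11.4 + 19.5
= −60.34 dBm → −60.3 dBm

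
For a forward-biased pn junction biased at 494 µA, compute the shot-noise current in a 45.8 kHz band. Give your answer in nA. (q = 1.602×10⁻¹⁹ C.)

I_n = √(2qI·B)
2qI·B = 2 × 1.602×10⁻¹⁹ × 4.94×10⁻⁴ × 4.58×10⁴ = 7.25×10⁻¹⁸ A²
I_n = √(7.25×10⁻¹⁸) = 2.69×10⁻⁹ A = 2.69 nA

2.69 nA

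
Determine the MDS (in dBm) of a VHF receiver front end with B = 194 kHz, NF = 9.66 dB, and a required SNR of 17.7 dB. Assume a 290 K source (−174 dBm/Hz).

−93.8 dBm

Sensitivity = −174 + 10 log₁₀(B) + NF + SNR_min
= −174 + 52.88 + 9.66 + 17.7
= −93.76 dBm → −93.8 dBm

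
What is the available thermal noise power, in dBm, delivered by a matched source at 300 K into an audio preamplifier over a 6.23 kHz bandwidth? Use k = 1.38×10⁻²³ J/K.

−135.9 dBm

P_n = kTB = 1.38×10⁻²³ × 300 × 6.23×10³ = 2.58×10⁻¹⁷ W
In dBm: 10 log₁₀(2.58×10⁻¹⁷ / 10⁻³) = −135.9 dBm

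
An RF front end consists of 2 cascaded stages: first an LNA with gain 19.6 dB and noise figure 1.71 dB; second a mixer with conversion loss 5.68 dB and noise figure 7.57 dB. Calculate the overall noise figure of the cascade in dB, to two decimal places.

1.86 dB

Convert to linear (a loss of L dB is a gain of −L dB): F_i = 10^(NF_i/10), G_i = 10^(G_i,dB/10)
  Stage 1: F_1 = 10^(1.71/10) = 1.483, G_1 = 10^(19.6/10) = 91.20
  Stage 2: F_2 = 10^(7.57/10) = 5.715, G_2 = 10^(−5.68/10) = 0.2704
Friis cascade:
  F = 1.483 + (5.715 − 1)/91.20 = 1.534
NF = 10 log₁₀(1.534) = 1.86 dB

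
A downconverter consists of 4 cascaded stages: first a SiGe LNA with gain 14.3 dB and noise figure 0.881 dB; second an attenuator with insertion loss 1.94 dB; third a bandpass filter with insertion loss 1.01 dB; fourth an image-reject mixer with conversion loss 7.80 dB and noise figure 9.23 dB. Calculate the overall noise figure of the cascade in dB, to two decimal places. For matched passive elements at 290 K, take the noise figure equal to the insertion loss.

2.56 dB

Convert to linear (a loss of L dB is a gain of −L dB): F_i = 10^(NF_i/10), G_i = 10^(G_i,dB/10)
  Stage 1: F_1 = 10^(0.881/10) = 1.225, G_1 = 10^(14.3/10) = 26.92
  Stage 2: F_2 = 10^(1.94/10) = 1.563, G_2 = 10^(−1.94/10) = 0.6397
  Stage 3: F_3 = 10^(1.01/10) = 1.262, G_3 = 10^(−1.01/10) = 0.7925
  Stage 4: F_4 = 10^(9.23/10) = 8.375, G_4 = 10^(−7.80/10) = 0.1660
Friis cascade:
  F = 1.225 + (1.563 − 1)/26.92 + (1.262 − 1)/17.22 + (8.375 − 1)/13.65 = 1.802
NF = 10 log₁₀(1.802) = 2.56 dB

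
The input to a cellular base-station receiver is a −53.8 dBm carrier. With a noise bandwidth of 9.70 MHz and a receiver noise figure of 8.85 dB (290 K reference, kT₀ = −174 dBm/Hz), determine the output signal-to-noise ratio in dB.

41.5 dB

Noise floor: N = −174 + 10 log₁₀(B) + NF
10 log₁₀(9.70×10⁶) = 69.87 dB
N = −174 + 69.87 + 8.85 = −95.28 dBm
SNR = P_sig − N = −53.8 − (−95.28) = 41.48 dB → 41.5 dB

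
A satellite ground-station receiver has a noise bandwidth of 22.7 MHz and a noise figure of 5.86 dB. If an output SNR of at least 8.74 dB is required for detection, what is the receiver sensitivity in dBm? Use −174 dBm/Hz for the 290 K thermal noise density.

−85.8 dBm

Sensitivity = −174 + 10 log₁₀(B) + NF + SNR_min
= −174 + 73.56 + 5.86 + 8.74
= −85.84 dBm → −85.8 dBm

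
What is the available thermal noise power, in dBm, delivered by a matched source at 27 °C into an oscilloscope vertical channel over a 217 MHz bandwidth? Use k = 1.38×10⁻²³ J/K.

−90.5 dBm

T = 27 °C + 273.15 = 300.15 K
P_n = kTB = 1.38×10⁻²³ × 300.15 × 2.17×10⁸ = 8.99×10⁻¹³ W
In dBm: 10 log₁₀(8.99×10⁻¹³ / 10⁻³) = −90.5 dBm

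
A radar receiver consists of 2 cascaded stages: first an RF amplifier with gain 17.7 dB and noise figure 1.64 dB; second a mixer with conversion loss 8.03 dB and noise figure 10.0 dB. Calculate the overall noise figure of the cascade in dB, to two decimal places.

2.07 dB

Convert to linear (a loss of L dB is a gain of −L dB): F_i = 10^(NF_i/10), G_i = 10^(G_i,dB/10)
  Stage 1: F_1 = 10^(1.64/10) = 1.459, G_1 = 10^(17.7/10) = 58.88
  Stage 2: F_2 = 10^(10.0/10) = 10.00, G_2 = 10^(−8.03/10) = 0.1574
Friis cascade:
  F = 1.459 + (10.00 − 1)/58.88 = 1.612
NF = 10 log₁₀(1.612) = 2.07 dB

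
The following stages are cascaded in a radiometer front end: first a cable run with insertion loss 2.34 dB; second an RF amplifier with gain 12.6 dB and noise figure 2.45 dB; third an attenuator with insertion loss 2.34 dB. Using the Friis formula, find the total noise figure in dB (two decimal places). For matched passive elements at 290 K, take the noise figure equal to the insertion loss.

Convert to linear (a loss of L dB is a gain of −L dB): F_i = 10^(NF_i/10), G_i = 10^(G_i,dB/10)
  Stage 1: F_1 = 10^(2.34/10) = 1.714, G_1 = 10^(−2.34/10) = 0.5834
  Stage 2: F_2 = 10^(2.45/10) = 1.758, G_2 = 10^(12.6/10) = 18.20
  Stage 3: F_3 = 10^(2.34/10) = 1.714, G_3 = 10^(−2.34/10) = 0.5834
Friis cascade:
  F = 1.714 + (1.758 − 1)/0.5834 + (1.714 − 1)/10.62 = 3.080
NF = 10 log₁₀(3.080) = 4.89 dB

4.89 dB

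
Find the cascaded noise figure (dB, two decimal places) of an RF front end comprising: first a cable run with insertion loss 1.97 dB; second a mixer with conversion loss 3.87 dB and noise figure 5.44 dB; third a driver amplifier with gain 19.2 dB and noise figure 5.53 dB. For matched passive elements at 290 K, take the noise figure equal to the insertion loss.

11.87 dB

Convert to linear (a loss of L dB is a gain of −L dB): F_i = 10^(NF_i/10), G_i = 10^(G_i,dB/10)
  Stage 1: F_1 = 10^(1.97/10) = 1.574, G_1 = 10^(−1.97/10) = 0.6353
  Stage 2: F_2 = 10^(5.44/10) = 3.499, G_2 = 10^(−3.87/10) = 0.4102
  Stage 3: F_3 = 10^(5.53/10) = 3.573, G_3 = 10^(19.2/10) = 83.18
Friis cascade:
  F = 1.574 + (3.499 − 1)/0.6353 + (3.573 − 1)/0.2606 = 15.38
NF = 10 log₁₀(15.38) = 11.87 dB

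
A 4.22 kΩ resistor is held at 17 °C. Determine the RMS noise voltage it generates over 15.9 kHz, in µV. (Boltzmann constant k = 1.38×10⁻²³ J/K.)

T = 17 °C + 273.15 = 290.15 K
V_n = √(4kTRB)
4kTRB = 4 × 1.38×10⁻²³ × 290.15 × 4.22×10³ × 1.59×10⁴ = 1.07×10⁻¹² V²
V_n = √(1.07×10⁻¹²) = 1.04×10⁻⁶ V = 1.04 µV

1.04 µV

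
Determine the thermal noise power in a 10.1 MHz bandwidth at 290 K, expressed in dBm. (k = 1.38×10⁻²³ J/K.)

−103.9 dBm

P_n = kTB = 1.38×10⁻²³ × 290 × 1.01×10⁷ = 4.04×10⁻¹⁴ W
In dBm: 10 log₁₀(4.04×10⁻¹⁴ / 10⁻³) = −103.9 dBm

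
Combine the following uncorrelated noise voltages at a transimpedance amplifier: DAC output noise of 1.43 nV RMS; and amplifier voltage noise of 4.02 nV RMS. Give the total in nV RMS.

Uncorrelated sources add in power (mean-square): V_tot = √(ΣV_i²)
V_tot = √[(1.43×10⁻⁹)² + (4.02×10⁻⁹)²] = 4.27×10⁻⁹ V = 4.27 nV

4.27 nV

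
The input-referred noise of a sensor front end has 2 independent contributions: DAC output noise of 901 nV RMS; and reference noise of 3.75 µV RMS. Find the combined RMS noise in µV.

3.86 µV

Uncorrelated sources add in power (mean-square): V_tot = √(ΣV_i²)
V_tot = √[(9.01×10⁻⁷)² + (3.75×10⁻⁶)²] = 3.86×10⁻⁶ V = 3.86 µV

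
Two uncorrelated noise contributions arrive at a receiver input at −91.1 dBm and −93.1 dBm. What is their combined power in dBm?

−89.0 dBm

Convert to linear, add, convert back:
P₁ = 7.76×10⁻¹³ W, P₂ = 4.90×10⁻¹³ W
P_tot = 1.27×10⁻¹² W → 10 log₁₀(P_tot / 10⁻³) = −89.0 dBm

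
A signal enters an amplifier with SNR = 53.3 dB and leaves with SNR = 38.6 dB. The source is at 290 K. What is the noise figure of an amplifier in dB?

14.7 dB

NF (dB) = SNR_in(dB) − SNR_out(dB) when the source is at T₀
NF = 53.3 − 38.6 = 14.7 dB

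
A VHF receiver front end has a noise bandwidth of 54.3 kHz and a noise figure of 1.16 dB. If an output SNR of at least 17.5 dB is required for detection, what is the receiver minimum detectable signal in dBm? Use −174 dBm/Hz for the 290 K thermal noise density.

−108.0 dBm

Sensitivity = −174 + 10 log₁₀(B) + NF + SNR_min
= −174 + 47.35 + 1.16 + 17.5
= −107.99 dBm → −108.0 dBm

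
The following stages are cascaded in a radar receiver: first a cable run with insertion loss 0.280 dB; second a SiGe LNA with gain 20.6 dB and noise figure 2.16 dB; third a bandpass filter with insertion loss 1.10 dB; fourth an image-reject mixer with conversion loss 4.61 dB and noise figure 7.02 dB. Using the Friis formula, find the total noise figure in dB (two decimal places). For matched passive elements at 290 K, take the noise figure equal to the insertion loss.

Convert to linear (a loss of L dB is a gain of −L dB): F_i = 10^(NF_i/10), G_i = 10^(G_i,dB/10)
  Stage 1: F_1 = 10^(0.280/10) = 1.067, G_1 = 10^(−0.280/10) = 0.9376
  Stage 2: F_2 = 10^(2.16/10) = 1.644, G_2 = 10^(20.6/10) = 114.8
  Stage 3: F_3 = 10^(1.10/10) = 1.288, G_3 = 10^(−1.10/10) = 0.7762
  Stage 4: F_4 = 10^(7.02/10) = 5.035, G_4 = 10^(−4.61/10) = 0.3459
Friis cascade:
  F = 1.067 + (1.644 − 1)/0.9376 + (1.288 − 1)/107.6 + (5.035 − 1)/83.56 = 1.805
NF = 10 log₁₀(1.805) = 2.56 dB

2.56 dB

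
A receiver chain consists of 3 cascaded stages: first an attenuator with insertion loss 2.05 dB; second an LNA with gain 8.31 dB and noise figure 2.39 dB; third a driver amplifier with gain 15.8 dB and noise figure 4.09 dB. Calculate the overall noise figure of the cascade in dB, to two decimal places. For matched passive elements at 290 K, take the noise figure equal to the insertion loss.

4.98 dB

Convert to linear (a loss of L dB is a gain of −L dB): F_i = 10^(NF_i/10), G_i = 10^(G_i,dB/10)
  Stage 1: F_1 = 10^(2.05/10) = 1.603, G_1 = 10^(−2.05/10) = 0.6237
  Stage 2: F_2 = 10^(2.39/10) = 1.734, G_2 = 10^(8.31/10) = 6.776
  Stage 3: F_3 = 10^(4.09/10) = 2.564, G_3 = 10^(15.8/10) = 38.02
Friis cascade:
  F = 1.603 + (1.734 − 1)/0.6237 + (2.564 − 1)/4.227 = 3.150
NF = 10 log₁₀(3.150) = 4.98 dB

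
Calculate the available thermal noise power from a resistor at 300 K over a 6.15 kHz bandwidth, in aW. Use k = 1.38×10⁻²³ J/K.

25.5 aW

P_n = kTB = 1.38×10⁻²³ × 300 × 6.15×10³ = 2.55×10⁻¹⁷ W = 25.5 aW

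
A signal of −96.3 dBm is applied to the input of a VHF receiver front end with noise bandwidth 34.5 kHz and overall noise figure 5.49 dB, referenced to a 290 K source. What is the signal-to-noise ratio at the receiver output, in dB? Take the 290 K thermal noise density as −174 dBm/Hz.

26.8 dB

Noise floor: N = −174 + 10 log₁₀(B) + NF
10 log₁₀(3.45×10⁴) = 45.38 dB
N = −174 + 45.38 + 5.49 = −123.13 dBm
SNR = P_sig − N = −96.3 − (−123.13) = 26.83 dB → 26.8 dB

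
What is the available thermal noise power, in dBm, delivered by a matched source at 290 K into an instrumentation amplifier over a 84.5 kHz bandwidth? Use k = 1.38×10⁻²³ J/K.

−124.7 dBm

P_n = kTB = 1.38×10⁻²³ × 290 × 8.45×10⁴ = 3.38×10⁻¹⁶ W
In dBm: 10 log₁₀(3.38×10⁻¹⁶ / 10⁻³) = −124.7 dBm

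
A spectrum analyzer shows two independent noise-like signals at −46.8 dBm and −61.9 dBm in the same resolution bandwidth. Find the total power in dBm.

Convert to linear, add, convert back:
P₁ = 2.09×10⁻⁸ W, P₂ = 6.46×10⁻¹⁰ W
P_tot = 2.15×10⁻⁸ W → 10 log₁₀(P_tot / 10⁻³) = −46.7 dBm

−46.7 dBm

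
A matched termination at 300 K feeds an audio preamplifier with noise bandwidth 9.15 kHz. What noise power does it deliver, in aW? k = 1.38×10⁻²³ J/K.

P_n = kTB = 1.38×10⁻²³ × 300 × 9.15×10³ = 3.79×10⁻¹⁷ W = 37.9 aW

37.9 aW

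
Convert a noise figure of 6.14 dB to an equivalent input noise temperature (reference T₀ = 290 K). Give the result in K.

F = 10^(6.14/10) = 4.1115
T_e = (F − 1)·T₀ = (4.1115 − 1) × 290 = 902 K

902 K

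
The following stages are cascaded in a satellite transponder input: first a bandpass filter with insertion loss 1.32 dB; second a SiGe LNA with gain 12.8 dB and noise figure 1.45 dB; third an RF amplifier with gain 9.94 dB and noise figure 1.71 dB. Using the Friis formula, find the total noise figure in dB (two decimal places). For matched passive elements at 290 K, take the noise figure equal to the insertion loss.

2.85 dB

Convert to linear (a loss of L dB is a gain of −L dB): F_i = 10^(NF_i/10), G_i = 10^(G_i,dB/10)
  Stage 1: F_1 = 10^(1.32/10) = 1.355, G_1 = 10^(−1.32/10) = 0.7379
  Stage 2: F_2 = 10^(1.45/10) = 1.396, G_2 = 10^(12.8/10) = 19.05
  Stage 3: F_3 = 10^(1.71/10) = 1.483, G_3 = 10^(9.94/10) = 9.863
Friis cascade:
  F = 1.355 + (1.396 − 1)/0.7379 + (1.483 − 1)/14.06 = 1.927
NF = 10 log₁₀(1.927) = 2.85 dB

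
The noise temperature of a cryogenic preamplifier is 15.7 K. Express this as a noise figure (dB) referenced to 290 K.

0.229 dB

F = 1 + T_e/T₀ = 1 + 15.7/290 = 1.05414
NF = 10 log₁₀(1.05414) = 0.229 dB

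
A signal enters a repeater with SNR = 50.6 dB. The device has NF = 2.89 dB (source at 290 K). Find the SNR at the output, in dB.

47.71 dB

By definition F = SNR_in/SNR_out, so in dB: SNR_out = SNR_in − NF
SNR_out = 50.6 − 2.89 = 47.71 dB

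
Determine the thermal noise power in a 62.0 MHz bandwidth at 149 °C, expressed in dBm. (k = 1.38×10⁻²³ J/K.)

−94.4 dBm

T = 149 °C + 273.15 = 422.15 K
P_n = kTB = 1.38×10⁻²³ × 422.15 × 6.20×10⁷ = 3.61×10⁻¹³ W
In dBm: 10 log₁₀(3.61×10⁻¹³ / 10⁻³) = −94.4 dBm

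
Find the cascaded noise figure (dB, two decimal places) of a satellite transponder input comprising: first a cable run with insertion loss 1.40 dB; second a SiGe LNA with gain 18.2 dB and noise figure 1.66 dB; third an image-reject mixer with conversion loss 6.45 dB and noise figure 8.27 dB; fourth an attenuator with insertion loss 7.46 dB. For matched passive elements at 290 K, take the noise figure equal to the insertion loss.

Convert to linear (a loss of L dB is a gain of −L dB): F_i = 10^(NF_i/10), G_i = 10^(G_i,dB/10)
  Stage 1: F_1 = 10^(1.40/10) = 1.380, G_1 = 10^(−1.40/10) = 0.7244
  Stage 2: F_2 = 10^(1.66/10) = 1.466, G_2 = 10^(18.2/10) = 66.07
  Stage 3: F_3 = 10^(8.27/10) = 6.714, G_3 = 10^(−6.45/10) = 0.2265
  Stage 4: F_4 = 10^(7.46/10) = 5.572, G_4 = 10^(−7.46/10) = 0.1795
Friis cascade:
  F = 1.380 + (1.466 − 1)/0.7244 + (6.714 − 1)/47.86 + (5.572 − 1)/10.84 = 2.564
NF = 10 log₁₀(2.564) = 4.09 dB

4.09 dB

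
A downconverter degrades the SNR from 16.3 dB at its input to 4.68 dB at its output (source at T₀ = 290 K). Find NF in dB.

NF (dB) = SNR_in(dB) − SNR_out(dB) when the source is at T₀
NF = 16.3 − 4.68 = 11.62 dB

11.62 dB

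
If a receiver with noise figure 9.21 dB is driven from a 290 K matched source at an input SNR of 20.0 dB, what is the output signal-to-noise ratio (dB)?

By definition F = SNR_in/SNR_out, so in dB: SNR_out = SNR_in − NF
SNR_out = 20.0 − 9.21 = 10.79 dB

10.79 dB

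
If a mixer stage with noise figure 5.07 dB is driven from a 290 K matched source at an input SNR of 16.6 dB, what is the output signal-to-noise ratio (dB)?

11.53 dB

By definition F = SNR_in/SNR_out, so in dB: SNR_out = SNR_in − NF
SNR_out = 16.6 − 5.07 = 11.53 dB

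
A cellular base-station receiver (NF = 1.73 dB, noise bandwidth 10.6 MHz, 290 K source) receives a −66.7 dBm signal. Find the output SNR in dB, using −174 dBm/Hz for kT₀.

35.3 dB

Noise floor: N = −174 + 10 log₁₀(B) + NF
10 log₁₀(1.06×10⁷) = 70.25 dB
N = −174 + 70.25 + 1.73 = −102.02 dBm
SNR = P_sig − N = −66.7 − (−102.02) = 35.32 dB → 35.3 dB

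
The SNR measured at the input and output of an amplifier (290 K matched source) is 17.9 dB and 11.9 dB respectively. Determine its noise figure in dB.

6.0 dB

NF (dB) = SNR_in(dB) − SNR_out(dB) when the source is at T₀
NF = 17.9 − 11.9 = 6.0 dB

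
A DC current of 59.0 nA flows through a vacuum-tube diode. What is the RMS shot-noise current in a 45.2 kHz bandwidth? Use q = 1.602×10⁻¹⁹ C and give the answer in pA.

29.2 pA

I_n = √(2qI·B)
2qI·B = 2 × 1.602×10⁻¹⁹ × 5.90×10⁻⁸ × 4.52×10⁴ = 8.54×10⁻²² A²
I_n = √(8.54×10⁻²²) = 2.92×10⁻¹¹ A = 29.2 pA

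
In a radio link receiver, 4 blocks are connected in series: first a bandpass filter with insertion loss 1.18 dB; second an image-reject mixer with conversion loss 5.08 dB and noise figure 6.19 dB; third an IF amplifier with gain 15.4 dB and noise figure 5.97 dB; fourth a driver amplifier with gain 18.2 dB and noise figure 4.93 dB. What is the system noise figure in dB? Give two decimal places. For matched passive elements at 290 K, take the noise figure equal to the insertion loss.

12.60 dB

Convert to linear (a loss of L dB is a gain of −L dB): F_i = 10^(NF_i/10), G_i = 10^(G_i,dB/10)
  Stage 1: F_1 = 10^(1.18/10) = 1.312, G_1 = 10^(−1.18/10) = 0.7621
  Stage 2: F_2 = 10^(6.19/10) = 4.159, G_2 = 10^(−5.08/10) = 0.3105
  Stage 3: F_3 = 10^(5.97/10) = 3.954, G_3 = 10^(15.4/10) = 34.67
  Stage 4: F_4 = 10^(4.93/10) = 3.112, G_4 = 10^(18.2/10) = 66.07
Friis cascade:
  F = 1.312 + (4.159 − 1)/0.7621 + (3.954 − 1)/0.2366 + (3.112 − 1)/8.204 = 18.20
NF = 10 log₁₀(18.20) = 12.60 dB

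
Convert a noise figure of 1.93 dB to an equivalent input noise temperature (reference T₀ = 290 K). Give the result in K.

F = 10^(1.93/10) = 1.55955
T_e = (F − 1)·T₀ = (1.55955 − 1) × 290 = 162 K

162 K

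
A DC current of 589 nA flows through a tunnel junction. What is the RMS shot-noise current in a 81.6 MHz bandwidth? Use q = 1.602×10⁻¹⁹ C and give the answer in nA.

I_n = √(2qI·B)
2qI·B = 2 × 1.602×10⁻¹⁹ × 5.89×10⁻⁷ × 8.16×10⁷ = 1.54×10⁻¹⁷ A²
I_n = √(1.54×10⁻¹⁷) = 3.92×10⁻⁹ A = 3.92 nA

3.92 nA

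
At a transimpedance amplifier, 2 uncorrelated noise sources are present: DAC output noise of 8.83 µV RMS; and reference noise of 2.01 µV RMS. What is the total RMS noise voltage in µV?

Uncorrelated sources add in power (mean-square): V_tot = √(ΣV_i²)
V_tot = √[(8.83×10⁻⁶)² + (2.01×10⁻⁶)²] = 9.06×10⁻⁶ V = 9.06 µV

9.06 µV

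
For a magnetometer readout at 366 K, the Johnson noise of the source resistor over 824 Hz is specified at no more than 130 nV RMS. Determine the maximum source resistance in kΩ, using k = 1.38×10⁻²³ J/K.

1.02 kΩ

Johnson–Nyquist: V_n = √(4kTRB) ⇒ R = V_n² / (4kTB)
4kTB = 4 × 1.38×10⁻²³ × 366 × 8.24×10² = 1.66×10⁻¹⁷
R = (1.30×10⁻⁷)² / 1.66×10⁻¹⁷ = 1.02×10³ Ω = 1.02 kΩ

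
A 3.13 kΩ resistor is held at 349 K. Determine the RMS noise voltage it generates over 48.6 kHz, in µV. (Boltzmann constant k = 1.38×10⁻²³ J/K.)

1.71 µV

V_n = √(4kTRB)
4kTRB = 4 × 1.38×10⁻²³ × 349 × 3.13×10³ × 4.86×10⁴ = 2.93×10⁻¹² V²
V_n = √(2.93×10⁻¹²) = 1.71×10⁻⁶ V = 1.71 µV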